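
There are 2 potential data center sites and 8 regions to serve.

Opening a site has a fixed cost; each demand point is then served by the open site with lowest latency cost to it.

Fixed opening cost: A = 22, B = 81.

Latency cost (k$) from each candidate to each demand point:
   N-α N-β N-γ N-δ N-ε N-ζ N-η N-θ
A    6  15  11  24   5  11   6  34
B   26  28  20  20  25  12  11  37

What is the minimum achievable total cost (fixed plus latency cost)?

134

Open {A}: assign each demand point to its cheapest open site.
  N-α→A 6, N-β→A 15, N-γ→A 11, N-δ→A 24, N-ε→A 5, N-ζ→A 11, N-η→A 6, N-θ→A 34
  latency cost 112, fixed 22 → total 134.
Compare {A, B}: latency cost 108 + fixed 103 = 211.
Compare {B}: latency cost 179 + fixed 81 = 260.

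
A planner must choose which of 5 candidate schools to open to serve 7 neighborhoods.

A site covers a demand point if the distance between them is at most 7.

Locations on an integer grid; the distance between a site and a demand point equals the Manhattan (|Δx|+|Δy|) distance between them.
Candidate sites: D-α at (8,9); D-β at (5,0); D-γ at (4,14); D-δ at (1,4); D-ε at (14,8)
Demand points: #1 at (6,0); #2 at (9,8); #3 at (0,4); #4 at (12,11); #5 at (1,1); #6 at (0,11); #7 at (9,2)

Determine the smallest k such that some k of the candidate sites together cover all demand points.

4

Coverage sets (demand points within 7 of each site):
  D-α: {#2, #4}
  D-β: {#1, #5, #7}
  D-γ: {#6}
  D-δ: {#3, #5}
  D-ε: {#2, #4}
No 3 sites suffice: every size-3 union leaves at least one demand point uncovered.
But {D-α, D-β, D-γ, D-δ} covers everything, so the minimum is 4.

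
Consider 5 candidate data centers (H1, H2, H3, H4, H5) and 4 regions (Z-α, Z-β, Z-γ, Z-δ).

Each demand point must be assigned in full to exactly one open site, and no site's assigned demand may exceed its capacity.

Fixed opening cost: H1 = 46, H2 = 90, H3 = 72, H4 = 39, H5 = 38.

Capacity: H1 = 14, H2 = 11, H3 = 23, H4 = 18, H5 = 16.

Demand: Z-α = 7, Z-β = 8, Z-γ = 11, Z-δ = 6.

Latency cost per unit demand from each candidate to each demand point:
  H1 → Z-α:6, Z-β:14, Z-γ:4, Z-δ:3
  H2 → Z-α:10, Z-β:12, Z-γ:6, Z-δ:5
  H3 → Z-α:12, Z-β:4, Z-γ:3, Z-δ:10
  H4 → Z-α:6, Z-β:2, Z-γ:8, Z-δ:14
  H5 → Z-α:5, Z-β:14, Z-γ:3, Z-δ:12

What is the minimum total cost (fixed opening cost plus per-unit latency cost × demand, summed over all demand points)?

Open {H1, H4, H5}; cheapest assignment that respects the capacities:
  H1 (cap 14, load 13): Z-α, Z-δ — cost 7×6 + 6×3 = 60
  H4 (cap 18, load 8): Z-β — cost 8×2 = 16
  H5 (cap 16, load 11): Z-γ — cost 11×3 = 33
  Shipping 109, fixed 123 → total 232.
  Any other capacity-feasible assignment to {H1, H4, H5} ships for at least 109.
Compare {H1, H3}: its best feasible assignment gives total 243.
Compare {H3, H4}: its best feasible assignment gives total 262.
Every other set of open sites that can feasibly serve all demand totals ≥ 243 even under its best assignment. Minimum: 232.

232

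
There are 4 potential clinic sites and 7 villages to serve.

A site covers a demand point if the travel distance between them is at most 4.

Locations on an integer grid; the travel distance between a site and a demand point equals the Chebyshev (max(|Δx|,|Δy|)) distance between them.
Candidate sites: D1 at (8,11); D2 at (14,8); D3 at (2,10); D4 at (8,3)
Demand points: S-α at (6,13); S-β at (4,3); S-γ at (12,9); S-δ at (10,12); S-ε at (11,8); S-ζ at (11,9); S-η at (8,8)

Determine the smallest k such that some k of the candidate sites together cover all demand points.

2

Coverage sets (demand points within 4 of each site):
  D1: {S-α, S-γ, S-δ, S-ε, S-ζ, S-η}
  D2: {S-γ, S-δ, S-ε, S-ζ}
  D3: {S-α}
  D4: {S-β}
No single site covers all 7 demand points.
But {D1, D4} covers everything, so the minimum is 2.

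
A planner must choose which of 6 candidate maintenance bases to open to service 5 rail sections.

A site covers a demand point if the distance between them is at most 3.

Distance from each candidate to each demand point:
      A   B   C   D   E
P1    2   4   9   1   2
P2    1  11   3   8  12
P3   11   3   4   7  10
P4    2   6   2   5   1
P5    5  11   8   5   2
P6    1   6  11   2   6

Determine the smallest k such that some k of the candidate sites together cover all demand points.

3

Coverage sets (demand points within 3 of each site):
  P1: {A, D, E}
  P2: {A, C}
  P3: {B}
  P4: {A, C, E}
  P5: {E}
  P6: {A, D}
No 2 sites suffice: every size-2 union leaves at least one demand point uncovered.
But {P1, P2, P3} covers everything, so the minimum is 3.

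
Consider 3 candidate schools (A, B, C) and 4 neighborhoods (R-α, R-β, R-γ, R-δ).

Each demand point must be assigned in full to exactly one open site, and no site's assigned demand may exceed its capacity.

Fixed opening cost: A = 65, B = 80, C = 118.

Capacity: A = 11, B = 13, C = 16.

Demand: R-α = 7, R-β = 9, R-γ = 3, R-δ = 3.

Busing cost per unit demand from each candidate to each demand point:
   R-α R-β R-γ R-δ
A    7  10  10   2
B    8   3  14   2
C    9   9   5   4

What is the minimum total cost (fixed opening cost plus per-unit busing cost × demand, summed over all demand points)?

257

Open {A, B}; cheapest assignment that respects the capacities:
  A (cap 11, load 10): R-α, R-γ — cost 7×7 + 3×10 = 79
  B (cap 13, load 12): R-β, R-δ — cost 9×3 + 3×2 = 33
  Shipping 112, fixed 145 → total 257.
  Any other capacity-feasible assignment to {A, B} ships for at least 112.
Compare {B, C}: its best feasible assignment gives total 309.
Compare {A, C}: its best feasible assignment gives total 334.
Every other set of open sites that can feasibly serve all demand totals ≥ 309 even under its best assignment. Minimum: 257.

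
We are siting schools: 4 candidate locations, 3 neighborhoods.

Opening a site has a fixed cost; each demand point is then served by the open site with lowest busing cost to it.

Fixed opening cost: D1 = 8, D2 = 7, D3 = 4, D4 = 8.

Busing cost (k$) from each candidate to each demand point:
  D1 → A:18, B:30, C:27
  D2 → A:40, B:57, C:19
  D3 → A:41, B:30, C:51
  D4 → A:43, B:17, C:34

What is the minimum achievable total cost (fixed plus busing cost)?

Open {D1, D2, D4}: assign each demand point to its cheapest open site.
  A→D1 18, B→D4 17, C→D2 19
  busing cost 54, fixed 23 → total 77.
Compare {D1, D4}: busing cost 62 + fixed 16 = 78.
Compare {D1, D2, D3, D4}: busing cost 54 + fixed 27 = 81.
Compare {D1, D2}: busing cost 67 + fixed 15 = 82.
All other subsets cost ≥ 78. Minimum total cost: 77.

77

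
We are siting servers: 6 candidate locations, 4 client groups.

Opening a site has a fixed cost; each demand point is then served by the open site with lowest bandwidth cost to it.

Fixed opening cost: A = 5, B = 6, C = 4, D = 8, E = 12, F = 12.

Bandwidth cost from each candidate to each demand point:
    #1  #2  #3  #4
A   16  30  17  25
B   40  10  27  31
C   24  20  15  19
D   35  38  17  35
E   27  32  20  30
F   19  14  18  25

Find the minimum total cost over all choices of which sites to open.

75

Open {A, B, C}: assign each demand point to its cheapest open site.
  #1→A 16, #2→B 10, #3→C 15, #4→C 19
  bandwidth cost 60, fixed 15 → total 75.
Compare {B, C}: bandwidth cost 68 + fixed 10 = 78.
Compare {A, B}: bandwidth cost 68 + fixed 11 = 79.
Compare {A, C}: bandwidth cost 70 + fixed 9 = 79.
All other subsets cost ≥ 78. Minimum total cost: 75.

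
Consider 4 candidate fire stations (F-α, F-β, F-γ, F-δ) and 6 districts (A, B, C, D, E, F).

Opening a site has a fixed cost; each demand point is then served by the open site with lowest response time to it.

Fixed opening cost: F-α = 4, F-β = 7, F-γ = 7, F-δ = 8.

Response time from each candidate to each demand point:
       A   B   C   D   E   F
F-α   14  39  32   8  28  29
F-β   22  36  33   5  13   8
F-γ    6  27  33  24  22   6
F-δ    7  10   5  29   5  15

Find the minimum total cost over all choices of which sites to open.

Open {F-β, F-δ}: assign each demand point to its cheapest open site.
  A→F-δ 7, B→F-δ 10, C→F-δ 5, D→F-β 5, E→F-δ 5, F→F-β 8
  response time 40, fixed 15 → total 55.
Compare {F-α, F-β, F-δ}: response time 40 + fixed 19 = 59.
Compare {F-α, F-γ, F-δ}: response time 40 + fixed 19 = 59.
Compare {F-β, F-γ, F-δ}: response time 37 + fixed 22 = 59.
All other subsets cost ≥ 59. Minimum total cost: 55.

55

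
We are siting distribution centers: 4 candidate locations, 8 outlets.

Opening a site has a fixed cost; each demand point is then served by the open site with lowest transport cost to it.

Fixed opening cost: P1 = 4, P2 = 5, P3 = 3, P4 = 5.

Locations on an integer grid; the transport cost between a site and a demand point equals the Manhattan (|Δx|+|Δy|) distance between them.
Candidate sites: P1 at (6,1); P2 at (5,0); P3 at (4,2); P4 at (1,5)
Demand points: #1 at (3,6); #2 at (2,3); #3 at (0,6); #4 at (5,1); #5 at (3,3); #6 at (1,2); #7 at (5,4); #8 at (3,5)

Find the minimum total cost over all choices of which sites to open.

28

Open {P3, P4}: assign each demand point to its cheapest open site.
  #1→P4 3, #2→P3 3, #3→P4 2, #4→P3 2, #5→P3 2, #6→P3 3, #7→P3 3, #8→P4 2
  transport cost 20, fixed 8 → total 28.
Compare {P1, P4}: transport cost 22 + fixed 9 = 31.
Compare {P1, P3, P4}: transport cost 19 + fixed 12 = 31.
Compare {P2, P4}: transport cost 22 + fixed 10 = 32.
All other subsets cost ≥ 31. Minimum total cost: 28.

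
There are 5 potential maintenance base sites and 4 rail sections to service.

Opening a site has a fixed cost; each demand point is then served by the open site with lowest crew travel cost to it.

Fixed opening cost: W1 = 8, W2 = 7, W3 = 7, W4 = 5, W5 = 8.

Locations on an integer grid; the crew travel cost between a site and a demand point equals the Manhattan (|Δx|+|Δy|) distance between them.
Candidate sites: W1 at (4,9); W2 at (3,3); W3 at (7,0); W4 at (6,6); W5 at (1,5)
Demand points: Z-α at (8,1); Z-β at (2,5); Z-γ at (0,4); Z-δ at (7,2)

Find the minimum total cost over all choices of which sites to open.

Open {W3, W5}: assign each demand point to its cheapest open site.
  Z-α→W3 2, Z-β→W5 1, Z-γ→W5 2, Z-δ→W3 2
  crew travel cost 7, fixed 15 → total 22.
Compare {W2, W3}: crew travel cost 11 + fixed 14 = 25.
Compare {W2}: crew travel cost 19 + fixed 7 = 26.
Compare {W3, W4, W5}: crew travel cost 7 + fixed 20 = 27.
All other subsets cost ≥ 25. Minimum total cost: 22.

22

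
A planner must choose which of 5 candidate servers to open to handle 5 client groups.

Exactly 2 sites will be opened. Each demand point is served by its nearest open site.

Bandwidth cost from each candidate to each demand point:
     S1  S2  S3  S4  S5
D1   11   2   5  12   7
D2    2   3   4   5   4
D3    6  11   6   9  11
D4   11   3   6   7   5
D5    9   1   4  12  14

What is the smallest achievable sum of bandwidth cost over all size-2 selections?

Open {D2, D5}.
  S1→D2 2, S2→D5 1, S3→D2 4, S4→D2 5, S5→D2 4  ⇒ total 16.
Compare {D1, D2}: total 17.
Compare {D2, D3}: total 18.
No size-2 selection does better; minimum is 16.

16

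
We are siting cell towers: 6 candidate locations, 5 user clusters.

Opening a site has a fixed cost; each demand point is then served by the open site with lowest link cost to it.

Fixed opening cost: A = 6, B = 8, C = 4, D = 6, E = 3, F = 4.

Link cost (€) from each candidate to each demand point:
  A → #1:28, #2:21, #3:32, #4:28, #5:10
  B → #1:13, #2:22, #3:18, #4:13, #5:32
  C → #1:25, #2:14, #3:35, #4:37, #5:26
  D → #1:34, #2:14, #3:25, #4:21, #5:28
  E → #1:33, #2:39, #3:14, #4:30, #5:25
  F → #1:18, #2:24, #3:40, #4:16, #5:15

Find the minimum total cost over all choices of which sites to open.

85

Open {A, B, C, E}: assign each demand point to its cheapest open site.
  #1→B 13, #2→C 14, #3→E 14, #4→B 13, #5→A 10
  link cost 64, fixed 21 → total 85.
Compare {A, B, C}: link cost 68 + fixed 18 = 86.
Compare {A, B, D, E}: link cost 64 + fixed 23 = 87.
Compare {A, B, D}: link cost 68 + fixed 20 = 88.
All other subsets cost ≥ 86. Minimum total cost: 85.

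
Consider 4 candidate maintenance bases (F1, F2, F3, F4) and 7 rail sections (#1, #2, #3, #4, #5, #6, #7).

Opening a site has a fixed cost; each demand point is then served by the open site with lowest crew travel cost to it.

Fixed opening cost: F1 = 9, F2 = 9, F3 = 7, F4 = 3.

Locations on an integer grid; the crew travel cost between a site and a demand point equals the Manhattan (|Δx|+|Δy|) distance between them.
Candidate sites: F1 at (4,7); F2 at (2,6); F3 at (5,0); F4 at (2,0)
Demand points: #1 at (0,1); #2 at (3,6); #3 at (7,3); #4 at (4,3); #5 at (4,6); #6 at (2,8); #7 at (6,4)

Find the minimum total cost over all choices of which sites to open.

Open {F1, F4}: assign each demand point to its cheapest open site.
  #1→F4 3, #2→F1 2, #3→F1 7, #4→F1 4, #5→F1 1, #6→F1 3, #7→F1 5
  crew travel cost 25, fixed 12 → total 37.
Compare {F2, F4}: crew travel cost 27 + fixed 12 = 39.
Compare {F2}: crew travel cost 31 + fixed 9 = 40.
Compare {F1}: crew travel cost 32 + fixed 9 = 41.
All other subsets cost ≥ 39. Minimum total cost: 37.

37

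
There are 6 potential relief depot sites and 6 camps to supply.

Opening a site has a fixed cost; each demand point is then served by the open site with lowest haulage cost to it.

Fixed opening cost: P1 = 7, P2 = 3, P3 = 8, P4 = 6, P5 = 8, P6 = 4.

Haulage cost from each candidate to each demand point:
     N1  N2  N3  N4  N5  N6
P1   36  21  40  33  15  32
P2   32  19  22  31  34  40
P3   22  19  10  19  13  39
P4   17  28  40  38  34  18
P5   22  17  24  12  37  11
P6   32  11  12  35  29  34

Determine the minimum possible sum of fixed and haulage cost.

Open {P3, P5, P6}: assign each demand point to its cheapest open site.
  N1→P3 22, N2→P6 11, N3→P3 10, N4→P5 12, N5→P3 13, N6→P5 11
  haulage cost 79, fixed 20 → total 99.
Compare {P3, P4, P5, P6}: haulage cost 74 + fixed 26 = 100.
Compare {P3, P5}: haulage cost 85 + fixed 16 = 101.
Compare {P1, P5, P6}: haulage cost 83 + fixed 19 = 102.
All other subsets cost ≥ 100. Minimum total cost: 99.

99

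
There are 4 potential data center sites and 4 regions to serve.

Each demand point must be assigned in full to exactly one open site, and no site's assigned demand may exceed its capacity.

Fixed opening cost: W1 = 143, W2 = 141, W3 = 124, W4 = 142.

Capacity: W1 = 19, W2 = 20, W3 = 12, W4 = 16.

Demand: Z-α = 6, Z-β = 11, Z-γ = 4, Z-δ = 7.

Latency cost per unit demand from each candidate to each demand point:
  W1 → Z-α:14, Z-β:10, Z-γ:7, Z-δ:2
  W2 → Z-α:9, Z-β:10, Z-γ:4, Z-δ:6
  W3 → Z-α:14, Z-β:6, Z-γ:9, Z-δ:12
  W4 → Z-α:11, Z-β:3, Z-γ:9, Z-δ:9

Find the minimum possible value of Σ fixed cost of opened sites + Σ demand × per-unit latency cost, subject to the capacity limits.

428

Open {W2, W4}; cheapest assignment that respects the capacities:
  W2 (cap 20, load 17): Z-α, Z-γ, Z-δ — cost 6×9 + 4×4 + 7×6 = 112
  W4 (cap 16, load 11): Z-β — cost 11×3 = 33
  Shipping 145, fixed 283 → total 428.
  Any other capacity-feasible assignment to {W2, W4} ships for at least 145.
Compare {W2, W3}: its best feasible assignment gives total 443.
Compare {W1, W4}: its best feasible assignment gives total 444.
Every other set of open sites that can feasibly serve all demand totals ≥ 443 even under its best assignment. Minimum: 428.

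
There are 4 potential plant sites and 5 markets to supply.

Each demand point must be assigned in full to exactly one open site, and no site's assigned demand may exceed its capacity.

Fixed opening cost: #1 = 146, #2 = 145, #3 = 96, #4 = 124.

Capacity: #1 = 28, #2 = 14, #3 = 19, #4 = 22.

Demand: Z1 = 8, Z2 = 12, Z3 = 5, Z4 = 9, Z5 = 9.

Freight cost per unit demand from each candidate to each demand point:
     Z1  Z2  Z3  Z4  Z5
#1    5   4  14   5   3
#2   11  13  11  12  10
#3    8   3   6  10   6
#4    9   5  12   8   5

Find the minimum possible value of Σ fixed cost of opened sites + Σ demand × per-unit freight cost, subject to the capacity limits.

420

Open {#1, #3}; cheapest assignment that respects the capacities:
  #1 (cap 28, load 26): Z1, Z4, Z5 — cost 8×5 + 9×5 + 9×3 = 112
  #3 (cap 19, load 17): Z2, Z3 — cost 12×3 + 5×6 = 66
  Shipping 178, fixed 242 → total 420.
  Any other capacity-feasible assignment to {#1, #3} ships for at least 178.
Compare {#1, #4}: its best feasible assignment gives total 502.
Compare {#1, #3, #4}: its best feasible assignment gives total 544.
Every other set of open sites that can feasibly serve all demand totals ≥ 502 even under its best assignment. Minimum: 420.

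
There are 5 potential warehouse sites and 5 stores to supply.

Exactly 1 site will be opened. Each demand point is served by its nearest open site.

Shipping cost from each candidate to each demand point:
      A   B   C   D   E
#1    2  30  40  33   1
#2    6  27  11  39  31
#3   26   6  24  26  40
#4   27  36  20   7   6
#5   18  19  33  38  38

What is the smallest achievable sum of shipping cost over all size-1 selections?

Open {#4}.
  A→#4 27, B→#4 36, C→#4 20, D→#4 7, E→#4 6  ⇒ total 96.
Compare {#1}: total 106.
Compare {#2}: total 114.
No size-1 selection does better; minimum is 96.

96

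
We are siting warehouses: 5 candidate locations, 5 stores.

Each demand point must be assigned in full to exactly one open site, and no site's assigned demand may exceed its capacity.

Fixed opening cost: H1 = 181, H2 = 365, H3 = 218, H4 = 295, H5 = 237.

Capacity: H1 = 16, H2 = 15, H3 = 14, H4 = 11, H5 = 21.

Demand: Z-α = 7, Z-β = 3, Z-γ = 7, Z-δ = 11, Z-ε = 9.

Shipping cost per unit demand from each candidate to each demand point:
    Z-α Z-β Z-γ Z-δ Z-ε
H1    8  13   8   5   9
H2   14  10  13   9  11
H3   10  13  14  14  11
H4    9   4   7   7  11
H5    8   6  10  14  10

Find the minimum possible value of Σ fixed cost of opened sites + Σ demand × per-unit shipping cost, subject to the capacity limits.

783

Open {H1, H5}; cheapest assignment that respects the capacities:
  H1 (cap 16, load 16): Z-γ, Z-ε — cost 7×8 + 9×9 = 137
  H5 (cap 21, load 21): Z-α, Z-β, Z-δ — cost 7×8 + 3×6 + 11×14 = 228
  Shipping 365, fixed 418 → total 783.
  Any other capacity-feasible assignment to {H1, H5} ships for at least 365.
Compare {H1, H3, H5}: its best feasible assignment gives total 934.
Compare {H1, H4, H5}: its best feasible assignment gives total 975.
Every other set of open sites that can feasibly serve all demand totals ≥ 934 even under its best assignment. Minimum: 783.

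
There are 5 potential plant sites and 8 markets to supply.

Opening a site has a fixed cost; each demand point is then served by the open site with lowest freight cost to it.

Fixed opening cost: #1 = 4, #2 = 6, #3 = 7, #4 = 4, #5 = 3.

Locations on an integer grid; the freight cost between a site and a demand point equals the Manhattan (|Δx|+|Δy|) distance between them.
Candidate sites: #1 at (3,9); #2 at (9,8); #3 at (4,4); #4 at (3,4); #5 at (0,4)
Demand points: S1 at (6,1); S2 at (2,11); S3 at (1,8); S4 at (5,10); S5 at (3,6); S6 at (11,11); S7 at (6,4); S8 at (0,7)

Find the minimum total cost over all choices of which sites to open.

Open {#1, #4}: assign each demand point to its cheapest open site.
  S1→#4 6, S2→#1 3, S3→#1 3, S4→#1 3, S5→#4 2, S6→#1 10, S7→#4 3, S8→#1 5
  freight cost 35, fixed 8 → total 43.
Compare {#1, #2, #4}: freight cost 30 + fixed 14 = 44.
Compare {#1, #4, #5}: freight cost 33 + fixed 11 = 44.
Compare {#1, #3}: freight cost 34 + fixed 11 = 45.
All other subsets cost ≥ 44. Minimum total cost: 43.

43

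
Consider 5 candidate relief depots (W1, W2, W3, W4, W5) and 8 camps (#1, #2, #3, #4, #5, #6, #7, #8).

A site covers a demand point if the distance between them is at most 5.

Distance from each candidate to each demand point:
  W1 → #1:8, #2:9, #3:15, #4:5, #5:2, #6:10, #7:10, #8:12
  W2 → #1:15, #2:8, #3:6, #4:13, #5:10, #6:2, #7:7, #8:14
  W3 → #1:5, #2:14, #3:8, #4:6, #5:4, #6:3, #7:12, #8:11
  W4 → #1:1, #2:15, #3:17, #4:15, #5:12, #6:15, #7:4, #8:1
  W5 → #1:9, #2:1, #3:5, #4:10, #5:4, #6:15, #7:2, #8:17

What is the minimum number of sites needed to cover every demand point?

4

Coverage sets (demand points within 5 of each site):
  W1: {#4, #5}
  W2: {#6}
  W3: {#1, #5, #6}
  W4: {#1, #7, #8}
  W5: {#2, #3, #5, #7}
No 3 sites suffice: every size-3 union leaves at least one demand point uncovered.
But {W1, W2, W4, W5} covers everything, so the minimum is 4.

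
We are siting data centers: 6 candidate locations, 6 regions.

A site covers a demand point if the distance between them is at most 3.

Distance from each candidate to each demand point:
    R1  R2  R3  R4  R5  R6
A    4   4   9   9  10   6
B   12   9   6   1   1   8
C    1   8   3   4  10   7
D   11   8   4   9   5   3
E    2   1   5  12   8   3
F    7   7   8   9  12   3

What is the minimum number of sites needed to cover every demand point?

3

Coverage sets (demand points within 3 of each site):
  A: {}
  B: {R4, R5}
  C: {R1, R3}
  D: {R6}
  E: {R1, R2, R6}
  F: {R6}
No 2 sites suffice: every size-2 union leaves at least one demand point uncovered.
But {B, C, E} covers everything, so the minimum is 3.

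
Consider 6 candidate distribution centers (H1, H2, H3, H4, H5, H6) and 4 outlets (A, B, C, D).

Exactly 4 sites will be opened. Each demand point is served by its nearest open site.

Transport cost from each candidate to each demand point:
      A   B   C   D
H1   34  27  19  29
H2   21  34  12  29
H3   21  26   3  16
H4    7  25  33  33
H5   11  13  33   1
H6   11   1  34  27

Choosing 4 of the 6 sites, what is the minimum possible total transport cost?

12

Open {H3, H4, H5, H6}.
  A→H4 7, B→H6 1, C→H3 3, D→H5 1  ⇒ total 12.
Compare {H1, H3, H5, H6}: total 16.
Compare {H2, H3, H5, H6}: total 16.
No size-4 selection does better; minimum is 12.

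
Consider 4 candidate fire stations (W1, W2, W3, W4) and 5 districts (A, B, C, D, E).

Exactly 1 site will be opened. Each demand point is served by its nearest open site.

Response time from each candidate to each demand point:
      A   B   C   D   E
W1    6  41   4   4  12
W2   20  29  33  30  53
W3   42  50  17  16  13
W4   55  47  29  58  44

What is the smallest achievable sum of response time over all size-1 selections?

Open {W1}.
  A→W1 6, B→W1 41, C→W1 4, D→W1 4, E→W1 12  ⇒ total 67.
Compare {W3}: total 138.
Compare {W2}: total 165.
No size-1 selection does better; minimum is 67.

67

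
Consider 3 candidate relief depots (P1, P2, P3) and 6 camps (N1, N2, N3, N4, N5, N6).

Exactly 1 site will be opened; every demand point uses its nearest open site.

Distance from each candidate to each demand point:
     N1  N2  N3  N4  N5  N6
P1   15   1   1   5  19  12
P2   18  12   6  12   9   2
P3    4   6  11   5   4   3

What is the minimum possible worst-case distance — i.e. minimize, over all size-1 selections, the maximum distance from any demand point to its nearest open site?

Open {P3}.
  Farthest demand point is N3 at distance 11 (to P3); all others are ≤ 11.
With {P2} the worst case is 18.
With {P1} the worst case is 19.
No size-1 selection achieves below 11.

11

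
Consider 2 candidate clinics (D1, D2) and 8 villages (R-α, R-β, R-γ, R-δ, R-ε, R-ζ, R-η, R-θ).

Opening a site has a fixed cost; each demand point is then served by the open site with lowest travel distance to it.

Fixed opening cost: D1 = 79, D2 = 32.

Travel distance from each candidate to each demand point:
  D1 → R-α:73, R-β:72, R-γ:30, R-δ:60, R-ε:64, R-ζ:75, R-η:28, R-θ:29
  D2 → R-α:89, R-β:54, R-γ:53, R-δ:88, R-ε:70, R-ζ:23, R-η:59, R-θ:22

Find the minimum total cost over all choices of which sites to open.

Open {D1, D2}: assign each demand point to its cheapest open site.
  R-α→D1 73, R-β→D2 54, R-γ→D1 30, R-δ→D1 60, R-ε→D1 64, R-ζ→D2 23, R-η→D1 28, R-θ→D2 22
  travel distance 354, fixed 111 → total 465.
Compare {D2}: travel distance 458 + fixed 32 = 490.
Compare {D1}: travel distance 431 + fixed 79 = 510.

465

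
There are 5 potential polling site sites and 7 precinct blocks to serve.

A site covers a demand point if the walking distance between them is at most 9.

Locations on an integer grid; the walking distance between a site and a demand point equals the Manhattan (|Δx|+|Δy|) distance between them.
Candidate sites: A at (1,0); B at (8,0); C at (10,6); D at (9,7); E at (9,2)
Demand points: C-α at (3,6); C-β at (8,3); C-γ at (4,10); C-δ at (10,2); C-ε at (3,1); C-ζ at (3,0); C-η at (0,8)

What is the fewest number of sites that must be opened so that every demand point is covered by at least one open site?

2

Coverage sets (demand points within 9 of each site):
  A: {C-α, C-ε, C-ζ, C-η}
  B: {C-β, C-δ, C-ε, C-ζ}
  C: {C-α, C-β, C-δ}
  D: {C-α, C-β, C-γ, C-δ}
  E: {C-β, C-δ, C-ε, C-ζ}
No single site covers all 7 demand points.
But {A, D} covers everything, so the minimum is 2.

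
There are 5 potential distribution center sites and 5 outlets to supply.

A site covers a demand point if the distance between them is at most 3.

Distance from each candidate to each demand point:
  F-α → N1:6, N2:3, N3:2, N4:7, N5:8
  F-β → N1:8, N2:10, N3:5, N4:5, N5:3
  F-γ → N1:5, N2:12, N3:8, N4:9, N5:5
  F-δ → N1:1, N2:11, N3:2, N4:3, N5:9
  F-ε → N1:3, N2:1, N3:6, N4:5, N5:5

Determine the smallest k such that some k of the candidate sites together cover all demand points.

3

Coverage sets (demand points within 3 of each site):
  F-α: {N2, N3}
  F-β: {N5}
  F-γ: {}
  F-δ: {N1, N3, N4}
  F-ε: {N1, N2}
No 2 sites suffice: every size-2 union leaves at least one demand point uncovered.
But {F-α, F-β, F-δ} covers everything, so the minimum is 3.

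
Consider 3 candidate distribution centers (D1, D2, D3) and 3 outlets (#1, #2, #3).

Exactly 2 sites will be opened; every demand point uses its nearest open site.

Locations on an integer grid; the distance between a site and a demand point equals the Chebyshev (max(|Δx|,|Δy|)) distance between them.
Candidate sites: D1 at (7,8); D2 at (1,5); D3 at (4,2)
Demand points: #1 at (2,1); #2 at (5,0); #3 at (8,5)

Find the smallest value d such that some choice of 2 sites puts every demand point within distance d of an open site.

3

Open {D1, D3}.
  Farthest demand point is #3 at distance 3 (to D1); all others are ≤ 3.
With {D2, D3} the worst case is 4.
With {D1, D2} the worst case is 5.
No size-2 selection achieves below 3.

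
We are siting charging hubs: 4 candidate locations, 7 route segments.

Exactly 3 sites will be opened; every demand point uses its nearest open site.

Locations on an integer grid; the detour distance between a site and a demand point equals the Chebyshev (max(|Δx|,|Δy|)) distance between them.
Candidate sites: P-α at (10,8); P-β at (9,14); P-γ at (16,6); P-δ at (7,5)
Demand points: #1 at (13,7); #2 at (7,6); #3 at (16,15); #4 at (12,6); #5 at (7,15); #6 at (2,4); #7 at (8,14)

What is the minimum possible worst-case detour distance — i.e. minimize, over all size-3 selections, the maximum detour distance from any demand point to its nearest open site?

Open {P-α, P-β, P-δ}.
  Farthest demand point is #3 at detour distance 7 (to P-α); all others are ≤ 7.
With {P-α, P-γ, P-δ} the worst case is 7.
With {P-β, P-γ, P-δ} the worst case is 7.
No size-3 selection achieves below 7.

7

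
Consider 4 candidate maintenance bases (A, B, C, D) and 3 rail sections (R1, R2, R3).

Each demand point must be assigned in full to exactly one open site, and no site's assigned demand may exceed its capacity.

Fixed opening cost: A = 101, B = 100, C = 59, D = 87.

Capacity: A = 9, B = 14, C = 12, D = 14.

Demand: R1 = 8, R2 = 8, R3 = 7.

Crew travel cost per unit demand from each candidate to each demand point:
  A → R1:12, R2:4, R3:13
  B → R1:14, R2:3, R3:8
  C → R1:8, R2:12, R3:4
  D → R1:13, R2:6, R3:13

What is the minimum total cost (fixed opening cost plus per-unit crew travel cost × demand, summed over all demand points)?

Open {B, C, D}; cheapest assignment that respects the capacities:
  B (cap 14, load 8): R2 — cost 8×3 = 24
  C (cap 12, load 7): R3 — cost 7×4 = 28
  D (cap 14, load 8): R1 — cost 8×13 = 104
  Shipping 156, fixed 246 → total 402.
  Any other capacity-feasible assignment to {B, C, D} ships for at least 156.
Compare {A, B, C}: its best feasible assignment gives total 408.
Compare {A, C, D}: its best feasible assignment gives total 411.
Every other set of open sites that can feasibly serve all demand totals ≥ 408 even under its best assignment. Minimum: 402.

402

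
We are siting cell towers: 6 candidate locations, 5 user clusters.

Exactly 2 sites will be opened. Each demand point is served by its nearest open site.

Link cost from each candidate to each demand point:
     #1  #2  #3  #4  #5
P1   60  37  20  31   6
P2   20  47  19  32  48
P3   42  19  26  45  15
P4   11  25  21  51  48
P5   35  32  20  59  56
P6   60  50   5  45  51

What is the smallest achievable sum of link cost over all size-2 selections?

Open {P1, P4}.
  #1→P4 11, #2→P4 25, #3→P1 20, #4→P1 31, #5→P1 6  ⇒ total 93.
Compare {P2, P3}: total 105.
Compare {P3, P4}: total 111.
No size-2 selection does better; minimum is 93.

93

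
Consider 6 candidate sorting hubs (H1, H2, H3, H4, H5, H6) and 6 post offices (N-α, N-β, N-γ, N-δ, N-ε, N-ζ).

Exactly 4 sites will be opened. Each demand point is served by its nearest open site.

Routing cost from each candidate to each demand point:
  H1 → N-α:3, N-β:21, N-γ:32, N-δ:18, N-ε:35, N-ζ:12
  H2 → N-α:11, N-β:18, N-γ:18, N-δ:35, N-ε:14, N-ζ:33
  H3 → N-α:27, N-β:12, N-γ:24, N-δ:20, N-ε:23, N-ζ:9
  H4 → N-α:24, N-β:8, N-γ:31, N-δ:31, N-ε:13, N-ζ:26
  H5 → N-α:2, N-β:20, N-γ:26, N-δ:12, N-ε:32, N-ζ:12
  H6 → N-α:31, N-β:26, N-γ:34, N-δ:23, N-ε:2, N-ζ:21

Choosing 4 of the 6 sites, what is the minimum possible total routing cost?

54

Open {H2, H4, H5, H6}.
  N-α→H5 2, N-β→H4 8, N-γ→H2 18, N-δ→H5 12, N-ε→H6 2, N-ζ→H5 12  ⇒ total 54.
Compare {H2, H3, H5, H6}: total 55.
Compare {H3, H4, H5, H6}: total 57.
No size-4 selection does better; minimum is 54.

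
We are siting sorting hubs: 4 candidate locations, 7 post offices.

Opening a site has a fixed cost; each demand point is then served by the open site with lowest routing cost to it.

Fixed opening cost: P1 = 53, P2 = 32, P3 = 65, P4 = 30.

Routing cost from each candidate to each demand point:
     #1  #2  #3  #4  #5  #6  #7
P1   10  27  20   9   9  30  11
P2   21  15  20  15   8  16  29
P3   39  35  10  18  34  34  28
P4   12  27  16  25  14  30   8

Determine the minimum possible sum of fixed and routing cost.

152

Open {P2, P4}: assign each demand point to its cheapest open site.
  #1→P4 12, #2→P2 15, #3→P4 16, #4→P2 15, #5→P2 8, #6→P2 16, #7→P4 8
  routing cost 90, fixed 62 → total 152.
Compare {P2}: routing cost 124 + fixed 32 = 156.
Compare {P4}: routing cost 132 + fixed 30 = 162.
Compare {P1}: routing cost 116 + fixed 53 = 169.
All other subsets cost ≥ 156. Minimum total cost: 152.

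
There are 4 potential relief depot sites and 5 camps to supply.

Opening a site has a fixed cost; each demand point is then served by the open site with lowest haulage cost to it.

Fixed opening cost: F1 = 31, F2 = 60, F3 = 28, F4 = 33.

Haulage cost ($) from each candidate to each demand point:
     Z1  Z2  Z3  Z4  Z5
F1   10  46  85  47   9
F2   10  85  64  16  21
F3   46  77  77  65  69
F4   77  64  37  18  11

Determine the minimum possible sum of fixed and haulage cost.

184

Open {F1, F4}: assign each demand point to its cheapest open site.
  Z1→F1 10, Z2→F1 46, Z3→F4 37, Z4→F4 18, Z5→F1 9
  haulage cost 120, fixed 64 → total 184.
Compare {F1, F3, F4}: haulage cost 120 + fixed 92 = 212.
Compare {F1}: haulage cost 197 + fixed 31 = 228.
Compare {F2, F4}: haulage cost 138 + fixed 93 = 231.
All other subsets cost ≥ 212. Minimum total cost: 184.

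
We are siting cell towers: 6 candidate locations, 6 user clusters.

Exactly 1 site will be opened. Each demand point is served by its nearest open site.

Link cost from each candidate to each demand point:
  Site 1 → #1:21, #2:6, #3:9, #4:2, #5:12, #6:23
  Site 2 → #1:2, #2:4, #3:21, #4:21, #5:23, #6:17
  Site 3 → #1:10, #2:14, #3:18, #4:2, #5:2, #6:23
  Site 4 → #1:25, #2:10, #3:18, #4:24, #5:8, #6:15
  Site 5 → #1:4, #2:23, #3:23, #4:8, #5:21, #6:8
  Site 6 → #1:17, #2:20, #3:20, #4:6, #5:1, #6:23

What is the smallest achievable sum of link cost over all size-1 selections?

69

Open {Site 3}.
  #1→Site 3 10, #2→Site 3 14, #3→Site 3 18, #4→Site 3 2, #5→Site 3 2, #6→Site 3 23  ⇒ total 69.
Compare {Site 1}: total 73.
Compare {Site 5}: total 87.
No size-1 selection does better; minimum is 69.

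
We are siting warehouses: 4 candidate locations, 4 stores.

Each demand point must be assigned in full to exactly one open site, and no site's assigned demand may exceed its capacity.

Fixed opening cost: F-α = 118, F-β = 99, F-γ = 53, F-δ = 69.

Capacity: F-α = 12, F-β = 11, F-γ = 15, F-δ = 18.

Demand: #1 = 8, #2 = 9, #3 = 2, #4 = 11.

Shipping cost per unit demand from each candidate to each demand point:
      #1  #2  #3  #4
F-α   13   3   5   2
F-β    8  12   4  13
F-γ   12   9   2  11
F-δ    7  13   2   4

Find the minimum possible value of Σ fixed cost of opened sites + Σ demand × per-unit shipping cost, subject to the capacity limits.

403

Open {F-α, F-γ, F-δ}; cheapest assignment that respects the capacities:
  F-α (cap 12, load 11): #4 — cost 11×2 = 22
  F-γ (cap 15, load 11): #2, #3 — cost 9×9 + 2×2 = 85
  F-δ (cap 18, load 8): #1 — cost 8×7 = 56
  Shipping 163, fixed 240 → total 403.
  Any other capacity-feasible assignment to {F-α, F-γ, F-δ} ships for at least 163.
Compare {F-β, F-γ, F-δ}: its best feasible assignment gives total 414.
Compare {F-γ, F-δ}: its best feasible assignment gives total 420.
Every other set of open sites that can feasibly serve all demand totals ≥ 414 even under its best assignment. Minimum: 403.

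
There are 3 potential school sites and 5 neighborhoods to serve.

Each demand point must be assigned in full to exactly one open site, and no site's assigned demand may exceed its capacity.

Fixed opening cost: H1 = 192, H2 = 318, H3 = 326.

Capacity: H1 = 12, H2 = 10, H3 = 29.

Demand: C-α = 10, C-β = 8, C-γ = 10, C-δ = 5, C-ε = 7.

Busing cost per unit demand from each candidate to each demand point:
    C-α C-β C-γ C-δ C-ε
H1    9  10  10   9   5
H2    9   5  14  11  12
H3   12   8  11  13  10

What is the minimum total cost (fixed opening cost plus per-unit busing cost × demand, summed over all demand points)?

Open {H1, H3}; cheapest assignment that respects the capacities:
  H1 (cap 12, load 12): C-δ, C-ε — cost 5×9 + 7×5 = 80
  H3 (cap 29, load 28): C-α, C-β, C-γ — cost 10×12 + 8×8 + 10×11 = 294
  Shipping 374, fixed 518 → total 892.
  Any other capacity-feasible assignment to {H1, H3} ships for at least 374.
Compare {H1, H2, H3}: its best feasible assignment gives total 1180.
Every other set of open sites that can feasibly serve all demand totals ≥ 1180 even under its best assignment. Minimum: 892.

892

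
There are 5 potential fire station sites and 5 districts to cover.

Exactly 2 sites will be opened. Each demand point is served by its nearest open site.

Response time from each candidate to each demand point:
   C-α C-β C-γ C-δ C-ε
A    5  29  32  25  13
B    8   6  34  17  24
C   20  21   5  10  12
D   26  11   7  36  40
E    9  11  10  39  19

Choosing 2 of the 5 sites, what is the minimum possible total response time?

41

Open {B, C}.
  C-α→B 8, C-β→B 6, C-γ→C 5, C-δ→C 10, C-ε→C 12  ⇒ total 41.
Compare {C, E}: total 47.
Compare {A, C}: total 53.
No size-2 selection does better; minimum is 41.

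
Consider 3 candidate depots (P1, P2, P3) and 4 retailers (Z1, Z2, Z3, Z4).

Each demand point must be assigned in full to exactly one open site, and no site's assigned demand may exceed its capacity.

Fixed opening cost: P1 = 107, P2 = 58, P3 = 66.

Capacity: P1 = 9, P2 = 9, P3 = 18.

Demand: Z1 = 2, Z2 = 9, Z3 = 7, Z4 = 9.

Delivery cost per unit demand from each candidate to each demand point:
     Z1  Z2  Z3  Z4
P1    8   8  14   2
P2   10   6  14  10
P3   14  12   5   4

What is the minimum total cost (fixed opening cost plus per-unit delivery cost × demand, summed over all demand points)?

Open {P2, P3}; cheapest assignment that respects the capacities:
  P2 (cap 9, load 9): Z2 — cost 9×6 = 54
  P3 (cap 18, load 18): Z1, Z3, Z4 — cost 2×14 + 7×5 + 9×4 = 99
  Shipping 153, fixed 124 → total 277.
  Any other capacity-feasible assignment to {P2, P3} ships for at least 153.
Compare {P1, P3}: its best feasible assignment gives total 344.
Compare {P1, P2, P3}: its best feasible assignment gives total 366.
Every other set of open sites that can feasibly serve all demand totals ≥ 344 even under its best assignment. Minimum: 277.

277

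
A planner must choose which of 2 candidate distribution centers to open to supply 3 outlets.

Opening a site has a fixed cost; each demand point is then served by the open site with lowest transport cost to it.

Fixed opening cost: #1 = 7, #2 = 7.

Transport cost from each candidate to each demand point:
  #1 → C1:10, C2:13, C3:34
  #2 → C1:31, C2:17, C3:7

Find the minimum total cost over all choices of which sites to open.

44

Open {#1, #2}: assign each demand point to its cheapest open site.
  C1→#1 10, C2→#1 13, C3→#2 7
  transport cost 30, fixed 14 → total 44.
Compare {#2}: transport cost 55 + fixed 7 = 62.
Compare {#1}: transport cost 57 + fixed 7 = 64.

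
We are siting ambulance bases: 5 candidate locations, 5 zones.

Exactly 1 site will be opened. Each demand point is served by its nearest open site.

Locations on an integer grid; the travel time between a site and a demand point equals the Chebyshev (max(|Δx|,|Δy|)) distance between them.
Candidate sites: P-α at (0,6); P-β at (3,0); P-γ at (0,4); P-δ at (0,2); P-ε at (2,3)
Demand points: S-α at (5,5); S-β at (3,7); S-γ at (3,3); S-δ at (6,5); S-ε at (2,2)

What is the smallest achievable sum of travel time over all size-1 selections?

Open {P-ε}.
  S-α→P-ε 3, S-β→P-ε 4, S-γ→P-ε 1, S-δ→P-ε 4, S-ε→P-ε 1  ⇒ total 13.
Compare {P-γ}: total 19.
Compare {P-α}: total 21.
No size-1 selection does better; minimum is 13.

13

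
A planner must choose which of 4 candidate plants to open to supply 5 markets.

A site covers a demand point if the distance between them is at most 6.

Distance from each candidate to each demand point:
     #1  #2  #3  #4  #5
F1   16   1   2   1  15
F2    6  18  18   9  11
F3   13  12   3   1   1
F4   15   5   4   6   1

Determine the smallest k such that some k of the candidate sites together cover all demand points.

2

Coverage sets (demand points within 6 of each site):
  F1: {#2, #3, #4}
  F2: {#1}
  F3: {#3, #4, #5}
  F4: {#2, #3, #4, #5}
No single site covers all 5 demand points.
But {F2, F4} covers everything, so the minimum is 2.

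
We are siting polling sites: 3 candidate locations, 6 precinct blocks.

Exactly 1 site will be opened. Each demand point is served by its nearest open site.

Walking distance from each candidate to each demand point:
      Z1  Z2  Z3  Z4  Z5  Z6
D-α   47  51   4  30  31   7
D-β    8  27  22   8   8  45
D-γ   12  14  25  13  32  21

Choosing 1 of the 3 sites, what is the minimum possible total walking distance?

Open {D-γ}.
  Z1→D-γ 12, Z2→D-γ 14, Z3→D-γ 25, Z4→D-γ 13, Z5→D-γ 32, Z6→D-γ 21  ⇒ total 117.
Compare {D-β}: total 118.
Compare {D-α}: total 170.

117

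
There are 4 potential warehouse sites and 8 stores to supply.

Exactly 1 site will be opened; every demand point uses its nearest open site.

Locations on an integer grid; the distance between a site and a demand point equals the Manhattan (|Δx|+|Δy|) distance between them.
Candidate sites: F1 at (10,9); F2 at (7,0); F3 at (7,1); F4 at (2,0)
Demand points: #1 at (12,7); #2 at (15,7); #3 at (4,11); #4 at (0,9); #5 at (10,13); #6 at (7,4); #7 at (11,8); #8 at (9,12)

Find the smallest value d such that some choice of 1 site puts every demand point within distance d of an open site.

10

Open {F1}.
  Farthest demand point is #4 at distance 10 (to F1); all others are ≤ 10.
With {F3} the worst case is 15.
With {F2} the worst case is 16.
No size-1 selection achieves below 10.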